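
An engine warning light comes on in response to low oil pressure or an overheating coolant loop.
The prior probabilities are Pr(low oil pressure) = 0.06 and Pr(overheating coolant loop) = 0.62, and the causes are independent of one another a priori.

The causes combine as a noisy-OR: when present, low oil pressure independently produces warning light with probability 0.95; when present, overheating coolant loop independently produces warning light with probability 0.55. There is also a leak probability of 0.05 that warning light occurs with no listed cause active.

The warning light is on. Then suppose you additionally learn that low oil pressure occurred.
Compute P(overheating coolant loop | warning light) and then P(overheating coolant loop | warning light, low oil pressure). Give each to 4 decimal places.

P(overheating coolant loop | warning light) ≈ 0.9034; P(overheating coolant loop | warning light, low oil pressure) ≈ 0.6264

Under noisy-OR, P(warning light | causes) = 1 − (1−0.05)·∏(1−qᵢ) over the active causes.
Numerator (weight on configurations with overheating coolant loop): 0.333653 + 0.036405 = 0.370058
Denominator P(warning light): 0.05·0.94·0.38 + 0.5725·0.94·0.62 + 0.9525·0.06·0.38 + 0.978625·0.06·0.62 = 0.409635
Posterior = 0.370058 / 0.409635 ≈ 0.9034

With the extra evidence:
Numerator (weight on configurations with overheating coolant loop): 0.978625×0.62 = 0.606747
Denominator P(warning light | low oil pressure): 0.9525×0.38 + 0.978625×0.62 = 0.968697
P(overheating coolant loop | warning light, low oil pressure) = 0.606747/0.968697 ≈ 0.6264
The drop from 0.9034 to 0.6264 is the explaining-away (discounting) effect.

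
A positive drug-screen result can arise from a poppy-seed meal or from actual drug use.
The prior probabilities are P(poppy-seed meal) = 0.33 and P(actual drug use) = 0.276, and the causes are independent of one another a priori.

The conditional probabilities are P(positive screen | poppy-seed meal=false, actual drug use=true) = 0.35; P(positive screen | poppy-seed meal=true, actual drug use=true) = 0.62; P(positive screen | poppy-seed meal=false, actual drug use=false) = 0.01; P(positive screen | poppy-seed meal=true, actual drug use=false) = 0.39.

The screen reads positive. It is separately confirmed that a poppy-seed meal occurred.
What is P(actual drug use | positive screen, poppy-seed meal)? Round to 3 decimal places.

P(actual drug use | positive screen, poppy-seed meal) ≈ 0.377

Numerator (weight on configurations with actual drug use): 0.62*0.276 = 0.171120
Denominator P(positive screen | poppy-seed meal): 0.39*0.724 + 0.62*0.276 = 0.453480
Posterior = 0.171120 / 0.453480 ≈ 0.377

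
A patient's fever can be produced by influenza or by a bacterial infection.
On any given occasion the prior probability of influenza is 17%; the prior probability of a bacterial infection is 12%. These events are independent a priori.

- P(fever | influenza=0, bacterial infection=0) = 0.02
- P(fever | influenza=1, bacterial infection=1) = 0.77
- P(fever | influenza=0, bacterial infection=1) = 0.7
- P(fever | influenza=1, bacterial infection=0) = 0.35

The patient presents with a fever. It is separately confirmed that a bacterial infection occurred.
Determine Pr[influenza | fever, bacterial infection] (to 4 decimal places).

Pr[influenza | fever, bacterial infection] ≈ 0.1839

By total probability over both values of influenza:
  P(fever | bacterial infection) = 0.7·0.83 + 0.77·0.17
        = 0.581000 + 0.130900 = 0.711900
Configurations with influenza contribute 0.130900, so
  P(influenza | fever, bacterial infection) = 0.130900 / 0.711900 ≈ 0.1839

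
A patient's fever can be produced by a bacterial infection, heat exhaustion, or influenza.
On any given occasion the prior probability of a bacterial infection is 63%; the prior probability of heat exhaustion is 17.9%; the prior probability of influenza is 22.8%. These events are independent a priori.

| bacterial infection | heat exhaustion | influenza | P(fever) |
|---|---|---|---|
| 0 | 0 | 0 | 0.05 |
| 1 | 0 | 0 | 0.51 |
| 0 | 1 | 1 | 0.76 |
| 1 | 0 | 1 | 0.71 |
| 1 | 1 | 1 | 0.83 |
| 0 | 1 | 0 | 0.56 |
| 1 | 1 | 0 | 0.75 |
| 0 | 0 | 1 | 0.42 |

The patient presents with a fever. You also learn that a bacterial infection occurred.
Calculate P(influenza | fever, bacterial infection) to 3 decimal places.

P(influenza | fever, bacterial infection) ≈ 0.281

Weight on influenza=true, given the evidence: 0.132903 + 0.033874 = 0.166777
The normalizing constant is 0.51×0.821×0.772 + 0.71×0.821×0.228 + 0.75×0.179×0.772 + 0.83×0.179×0.228 = 0.593662
Posterior = 0.166777 / 0.593662 ≈ 0.281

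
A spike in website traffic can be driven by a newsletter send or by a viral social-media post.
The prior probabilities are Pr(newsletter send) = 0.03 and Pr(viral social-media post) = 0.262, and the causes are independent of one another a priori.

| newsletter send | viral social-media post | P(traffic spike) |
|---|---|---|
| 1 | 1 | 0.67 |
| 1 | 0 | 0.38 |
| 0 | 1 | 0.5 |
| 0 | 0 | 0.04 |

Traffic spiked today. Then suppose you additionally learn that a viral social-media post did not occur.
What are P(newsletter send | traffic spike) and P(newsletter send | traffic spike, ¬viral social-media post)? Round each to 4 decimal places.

Numerator (weight on configurations with newsletter send): 0.008413 + 0.005266 = 0.013679
The normalizing constant is 0.04·0.97·0.738 + 0.5·0.97·0.262 + 0.38·0.03·0.738 + 0.67·0.03·0.262 = 0.169383
P(newsletter send | traffic spike) = 0.013679/0.169383 ≈ 0.0808

With the extra evidence:
P(traffic spike | ¬viral social-media post) = 0.04*0.97 + 0.38*0.03 = 0.038800 + 0.011400 = 0.050200
The newsletter send-present share is 0.38*0.03 = 0.011400.
So P(newsletter send | traffic spike, ¬viral social-media post) = 0.011400/0.050200 ≈ 0.2271.
With viral social-media post excluded, newsletter send must carry more of the explanatory weight for the traffic spike.

P(newsletter send | traffic spike) ≈ 0.0808; P(newsletter send | traffic spike, ¬viral social-media post) ≈ 0.2271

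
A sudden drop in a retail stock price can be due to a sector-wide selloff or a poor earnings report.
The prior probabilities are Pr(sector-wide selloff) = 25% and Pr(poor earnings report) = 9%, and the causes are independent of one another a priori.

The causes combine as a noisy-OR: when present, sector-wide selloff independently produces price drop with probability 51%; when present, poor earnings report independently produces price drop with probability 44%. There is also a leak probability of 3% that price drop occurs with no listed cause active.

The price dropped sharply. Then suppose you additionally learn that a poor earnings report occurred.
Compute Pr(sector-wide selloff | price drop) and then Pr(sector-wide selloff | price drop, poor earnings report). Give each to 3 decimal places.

Pr(sector-wide selloff | price drop) ≈ 0.726; Pr(sector-wide selloff | price drop, poor earnings report) ≈ 0.349

Under noisy-OR, P(price drop | causes) = 1 − (1−0.03)·∏(1−qᵢ) over the active causes.
For the numerator, keep only sector-wide selloff=true terms: 0.119369 + 0.016511 = 0.135880
Denominator P(price drop): 0.03*0.75*0.91 + 0.4568*0.75*0.09 + 0.5247*0.25*0.91 + 0.733832*0.25*0.09 = 0.187189
Posterior = 0.135880 / 0.187189 ≈ 0.726

With the extra evidence:
P(price drop | poor earnings report) = 0.4568·0.75 + 0.733832·0.25 = 0.342600 + 0.183458 = 0.526058
Of this, 0.183458 comes from 0.733832·0.25 (the sector-wide selloff=true cases).
Hence the posterior is 0.183458/0.526058 ≈ 0.349.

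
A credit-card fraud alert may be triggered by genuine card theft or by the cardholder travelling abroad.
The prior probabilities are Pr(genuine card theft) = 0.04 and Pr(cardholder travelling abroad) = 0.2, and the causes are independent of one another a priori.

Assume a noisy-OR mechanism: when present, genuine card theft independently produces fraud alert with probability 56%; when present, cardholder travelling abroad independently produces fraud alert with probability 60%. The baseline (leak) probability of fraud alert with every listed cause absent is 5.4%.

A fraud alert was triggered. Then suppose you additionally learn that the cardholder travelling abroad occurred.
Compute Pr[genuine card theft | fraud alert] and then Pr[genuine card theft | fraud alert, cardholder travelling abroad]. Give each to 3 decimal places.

Under noisy-OR, P(fraud alert | causes) = 1 − (1−0.054)·∏(1−qᵢ) over the active causes.
Weight on genuine card theft=true, given the evidence: 0.018680 + 0.006668 = 0.025348
The normalizing constant is 0.054*0.96*0.8 + 0.6216*0.96*0.2 + 0.58376*0.04*0.8 + 0.833504*0.04*0.2 = 0.186167
P(genuine card theft | fraud alert) = 0.025348/0.186167 ≈ 0.136

With the extra evidence:
By total probability over both values of genuine card theft:
  P(fraud alert | cardholder travelling abroad) = 0.6216×0.96 + 0.833504×0.04
        = 0.596736 + 0.033340 = 0.630076
Keeping only the genuine card theft-present terms gives 0.033340, so
  P(genuine card theft | fraud alert, cardholder travelling abroad) = 0.033340 / 0.630076 ≈ 0.053
The drop from 0.136 to 0.053 is the explaining-away (discounting) effect.

Pr[genuine card theft | fraud alert] ≈ 0.136; Pr[genuine card theft | fraud alert, cardholder travelling abroad] ≈ 0.053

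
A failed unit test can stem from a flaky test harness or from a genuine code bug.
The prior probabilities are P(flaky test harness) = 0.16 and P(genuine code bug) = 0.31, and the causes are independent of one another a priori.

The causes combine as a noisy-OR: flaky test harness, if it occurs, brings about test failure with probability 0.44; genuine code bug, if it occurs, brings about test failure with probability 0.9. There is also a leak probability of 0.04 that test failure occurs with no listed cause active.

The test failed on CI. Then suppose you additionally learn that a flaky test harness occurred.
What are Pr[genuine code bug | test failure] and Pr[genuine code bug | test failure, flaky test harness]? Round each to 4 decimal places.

Under noisy-OR, P(test failure | causes) = 1 − (1−0.04)·∏(1−qᵢ) over the active causes.
Sum P(test failure|·) weighted by the priors over the 4 (flaky test harness, genuine code bug) configurations:
  P(test failure) = 0.04*0.84*0.69 + 0.904*0.84*0.31 + 0.4624*0.16*0.69 + 0.94624*0.16*0.31
        = 0.023184 + 0.235402 + 0.051049 + 0.046934 = 0.356569
The terms with genuine code bug present sum to 0.282336, so
  P(genuine code bug | test failure) = 0.282336 / 0.356569 ≈ 0.7918

Now condition on the additional information:
P(test failure | flaky test harness) = 0.4624×0.69 + 0.94624×0.31 = 0.319056 + 0.293334 = 0.612390
Restricting to configurations with genuine code bug present: 0.94624×0.31 = 0.293334.
Hence the posterior is 0.293334/0.612390 ≈ 0.4790.

Pr[genuine code bug | test failure] ≈ 0.7918; Pr[genuine code bug | test failure, flaky test harness] ≈ 0.4790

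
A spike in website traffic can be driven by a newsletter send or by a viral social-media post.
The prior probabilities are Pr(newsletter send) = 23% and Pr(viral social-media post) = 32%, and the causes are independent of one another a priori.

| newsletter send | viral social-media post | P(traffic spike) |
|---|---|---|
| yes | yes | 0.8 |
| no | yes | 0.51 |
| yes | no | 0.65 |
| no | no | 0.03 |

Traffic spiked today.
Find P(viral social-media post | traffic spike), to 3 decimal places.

P(viral social-media post | traffic spike) ≈ 0.611

P(traffic spike) = 0.03*0.77*0.68 + 0.51*0.77*0.32 + 0.65*0.23*0.68 + 0.8*0.23*0.32 = 0.015708 + 0.125664 + 0.101660 + 0.058880 = 0.301912
The viral social-media post-present share is 0.125664 + 0.058880 = 0.184544.
Hence the posterior is 0.184544/0.301912 ≈ 0.611.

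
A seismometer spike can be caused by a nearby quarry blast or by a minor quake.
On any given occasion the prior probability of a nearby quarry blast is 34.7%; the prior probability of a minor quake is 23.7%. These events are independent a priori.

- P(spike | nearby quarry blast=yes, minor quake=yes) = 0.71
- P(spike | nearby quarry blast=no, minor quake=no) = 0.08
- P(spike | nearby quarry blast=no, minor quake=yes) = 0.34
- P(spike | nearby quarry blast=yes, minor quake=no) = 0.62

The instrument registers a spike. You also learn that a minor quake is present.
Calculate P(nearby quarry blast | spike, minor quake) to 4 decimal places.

Weight on nearby quarry blast=true, given the evidence: 0.71·0.347 = 0.246370
Normalizer over all consistent configurations: 0.34·0.653 + 0.71·0.347 = 0.468390
Posterior = 0.246370 / 0.468390 ≈ 0.5260

P(nearby quarry blast | spike, minor quake) ≈ 0.5260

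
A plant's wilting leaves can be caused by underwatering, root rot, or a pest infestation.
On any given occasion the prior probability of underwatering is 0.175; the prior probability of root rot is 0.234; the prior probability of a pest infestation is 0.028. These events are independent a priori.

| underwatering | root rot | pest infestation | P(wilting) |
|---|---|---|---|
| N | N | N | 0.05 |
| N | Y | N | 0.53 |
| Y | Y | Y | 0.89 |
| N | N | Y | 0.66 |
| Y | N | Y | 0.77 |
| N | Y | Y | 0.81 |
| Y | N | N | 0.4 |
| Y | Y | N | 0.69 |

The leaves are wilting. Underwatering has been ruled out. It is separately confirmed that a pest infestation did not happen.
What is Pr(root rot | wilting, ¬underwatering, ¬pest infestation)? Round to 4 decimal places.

Pr(root rot | wilting, ¬underwatering, ¬pest infestation) ≈ 0.7640

Enumerate both values of root rot and weight by the priors:
  P(wilting | ¬underwatering, ¬pest infestation) = 0.05×0.766 + 0.53×0.234
        = 0.038300 + 0.124020 = 0.162320
Keeping only the root rot-present terms gives 0.124020, so
  P(root rot | wilting, ¬underwatering, ¬pest infestation) = 0.124020 / 0.162320 ≈ 0.7640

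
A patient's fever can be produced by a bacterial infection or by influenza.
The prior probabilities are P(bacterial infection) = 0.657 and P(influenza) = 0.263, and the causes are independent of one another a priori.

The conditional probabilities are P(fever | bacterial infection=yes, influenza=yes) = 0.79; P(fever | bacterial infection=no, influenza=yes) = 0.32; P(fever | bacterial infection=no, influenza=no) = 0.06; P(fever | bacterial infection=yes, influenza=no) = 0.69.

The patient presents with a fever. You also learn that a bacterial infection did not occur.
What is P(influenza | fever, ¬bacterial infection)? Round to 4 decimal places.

P(fever | ¬bacterial infection) = 0.06×0.737 + 0.32×0.263 = 0.044220 + 0.084160 = 0.128380
Of this, 0.084160 comes from 0.32×0.263 (the influenza=true cases).
P(influenza | fever, ¬bacterial infection) = 0.084160 / 0.128380 ≈ 0.6556

P(influenza | fever, ¬bacterial infection) ≈ 0.6556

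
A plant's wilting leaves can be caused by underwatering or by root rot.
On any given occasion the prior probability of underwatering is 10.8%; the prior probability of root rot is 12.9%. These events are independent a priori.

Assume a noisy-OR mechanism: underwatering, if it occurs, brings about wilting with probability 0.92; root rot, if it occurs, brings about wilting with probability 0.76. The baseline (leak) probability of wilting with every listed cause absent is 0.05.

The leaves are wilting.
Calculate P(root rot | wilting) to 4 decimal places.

P(root rot | wilting) ≈ 0.4491

Under noisy-OR, P(wilting | causes) = 1 − (1−0.05)·∏(1−qᵢ) over the active causes.
P(wilting) = 0.05*0.892*0.871 + 0.772*0.892*0.129 + 0.924*0.108*0.871 + 0.98176*0.108*0.129 = 0.038847 + 0.088832 + 0.086919 + 0.013678 = 0.228276
The root rot-present share is 0.088832 + 0.013678 = 0.102510.
So P(root rot | wilting) = 0.102510/0.228276 ≈ 0.4491.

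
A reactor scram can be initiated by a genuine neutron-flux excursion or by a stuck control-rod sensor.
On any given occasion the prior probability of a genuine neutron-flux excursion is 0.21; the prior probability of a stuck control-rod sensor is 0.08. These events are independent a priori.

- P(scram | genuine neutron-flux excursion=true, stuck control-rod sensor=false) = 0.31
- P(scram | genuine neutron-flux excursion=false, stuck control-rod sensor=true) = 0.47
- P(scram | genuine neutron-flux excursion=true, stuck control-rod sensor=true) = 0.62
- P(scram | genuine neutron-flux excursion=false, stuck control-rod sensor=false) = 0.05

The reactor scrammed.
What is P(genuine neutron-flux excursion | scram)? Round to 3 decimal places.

P(scram) = 0.05*0.79*0.92 + 0.47*0.79*0.08 + 0.31*0.21*0.92 + 0.62*0.21*0.08 = 0.036340 + 0.029704 + 0.059892 + 0.010416 = 0.136352
Restricting to configurations with genuine neutron-flux excursion present: 0.059892 + 0.010416 = 0.070308.
P(genuine neutron-flux excursion | scram) = 0.070308 / 0.136352 ≈ 0.516

P(genuine neutron-flux excursion | scram) ≈ 0.516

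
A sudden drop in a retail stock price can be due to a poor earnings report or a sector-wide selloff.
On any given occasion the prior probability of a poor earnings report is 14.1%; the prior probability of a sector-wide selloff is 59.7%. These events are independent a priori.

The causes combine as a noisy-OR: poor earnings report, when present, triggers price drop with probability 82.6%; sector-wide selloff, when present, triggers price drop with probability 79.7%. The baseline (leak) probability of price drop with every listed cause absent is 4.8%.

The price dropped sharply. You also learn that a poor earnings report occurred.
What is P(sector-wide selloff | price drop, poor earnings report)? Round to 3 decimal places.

Under noisy-OR, P(price drop | causes) = 1 − (1−0.048)·∏(1−qᵢ) over the active causes.
By total probability over both values of sector-wide selloff:
  P(price drop | poor earnings report) = 0.834352×0.403 + 0.966373×0.597
        = 0.336244 + 0.576925 = 0.913169
Configurations with sector-wide selloff contribute 0.576925, so
  P(sector-wide selloff | price drop, poor earnings report) = 0.576925 / 0.913169 ≈ 0.632

P(sector-wide selloff | price drop, poor earnings report) ≈ 0.632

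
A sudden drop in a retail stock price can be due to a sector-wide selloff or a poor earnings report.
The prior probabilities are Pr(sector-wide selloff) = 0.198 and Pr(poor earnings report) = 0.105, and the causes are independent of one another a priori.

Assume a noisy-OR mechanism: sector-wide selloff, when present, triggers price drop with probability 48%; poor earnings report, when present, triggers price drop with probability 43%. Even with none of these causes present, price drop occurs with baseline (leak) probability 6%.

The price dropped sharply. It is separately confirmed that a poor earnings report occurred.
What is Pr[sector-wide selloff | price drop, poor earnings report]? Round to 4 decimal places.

Pr[sector-wide selloff | price drop, poor earnings report] ≈ 0.2773

Under noisy-OR, P(price drop | causes) = 1 − (1−0.06)·∏(1−qᵢ) over the active causes.
P(price drop | poor earnings report) = 0.4642×0.802 + 0.721384×0.198 = 0.372288 + 0.142834 = 0.515122
Restricting to configurations with sector-wide selloff present: 0.721384×0.198 = 0.142834.
P(sector-wide selloff | price drop, poor earnings report) = 0.142834 / 0.515122 ≈ 0.2773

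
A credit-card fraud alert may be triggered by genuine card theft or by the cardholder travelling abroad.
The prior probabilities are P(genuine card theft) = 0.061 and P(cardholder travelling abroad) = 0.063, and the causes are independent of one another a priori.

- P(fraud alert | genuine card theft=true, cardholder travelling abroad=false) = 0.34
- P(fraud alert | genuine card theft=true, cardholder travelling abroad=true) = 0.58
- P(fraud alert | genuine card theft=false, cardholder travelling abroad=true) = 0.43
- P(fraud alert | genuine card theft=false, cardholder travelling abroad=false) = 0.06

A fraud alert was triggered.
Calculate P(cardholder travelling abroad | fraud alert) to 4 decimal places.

For the numerator, keep only cardholder travelling abroad=true terms: 0.025438 + 0.002229 = 0.027667
Denominator P(fraud alert): 0.06·0.939·0.937 + 0.43·0.939·0.063 + 0.34·0.061·0.937 + 0.58·0.061·0.063 = 0.099891
P(cardholder travelling abroad | fraud alert) = 0.027667/0.099891 ≈ 0.2770

P(cardholder travelling abroad | fraud alert) ≈ 0.2770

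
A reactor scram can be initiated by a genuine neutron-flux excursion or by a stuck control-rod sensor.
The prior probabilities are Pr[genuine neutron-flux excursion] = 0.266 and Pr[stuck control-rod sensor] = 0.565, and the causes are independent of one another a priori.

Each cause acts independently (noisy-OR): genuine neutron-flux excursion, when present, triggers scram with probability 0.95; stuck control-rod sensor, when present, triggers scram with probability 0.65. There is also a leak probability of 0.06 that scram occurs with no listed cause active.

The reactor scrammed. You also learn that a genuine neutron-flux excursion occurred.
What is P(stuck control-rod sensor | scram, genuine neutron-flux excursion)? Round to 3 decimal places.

P(stuck control-rod sensor | scram, genuine neutron-flux excursion) ≈ 0.573

Under noisy-OR, P(scram | causes) = 1 − (1−0.06)·∏(1−qᵢ) over the active causes.
Enumerate both values of stuck control-rod sensor and weight by the priors:
  P(scram | genuine neutron-flux excursion) = 0.953·0.435 + 0.98355·0.565
        = 0.414555 + 0.555706 = 0.970261
Configurations with stuck control-rod sensor contribute 0.555706, so
  P(stuck control-rod sensor | scram, genuine neutron-flux excursion) = 0.555706 / 0.970261 ≈ 0.573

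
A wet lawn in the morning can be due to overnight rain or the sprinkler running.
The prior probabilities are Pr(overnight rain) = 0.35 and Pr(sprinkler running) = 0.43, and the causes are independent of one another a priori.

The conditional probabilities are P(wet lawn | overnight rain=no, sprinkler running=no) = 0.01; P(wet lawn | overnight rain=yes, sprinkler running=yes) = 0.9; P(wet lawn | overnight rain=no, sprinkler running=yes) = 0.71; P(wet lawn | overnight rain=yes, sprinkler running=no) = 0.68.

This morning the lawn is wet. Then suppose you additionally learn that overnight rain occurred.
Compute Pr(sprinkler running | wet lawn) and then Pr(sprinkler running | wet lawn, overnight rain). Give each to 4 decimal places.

Enumerate the 4 (overnight rain, sprinkler running) configurations and weight by the priors:
  P(wet lawn) = 0.01*0.65*0.57 + 0.71*0.65*0.43 + 0.68*0.35*0.57 + 0.9*0.35*0.43
        = 0.003705 + 0.198445 + 0.135660 + 0.135450 = 0.473260
Keeping only the sprinkler running-present terms gives 0.333895, so
  P(sprinkler running | wet lawn) = 0.333895 / 0.473260 ≈ 0.7055

Now condition on the additional information:
Numerator (weight on configurations with sprinkler running): 0.9·0.43 = 0.387000
Denominator P(wet lawn | overnight rain): 0.68·0.57 + 0.9·0.43 = 0.774600
P(sprinkler running | wet lawn, overnight rain) = 0.387000/0.774600 ≈ 0.4996

Pr(sprinkler running | wet lawn) ≈ 0.7055; Pr(sprinkler running | wet lawn, overnight rain) ≈ 0.4996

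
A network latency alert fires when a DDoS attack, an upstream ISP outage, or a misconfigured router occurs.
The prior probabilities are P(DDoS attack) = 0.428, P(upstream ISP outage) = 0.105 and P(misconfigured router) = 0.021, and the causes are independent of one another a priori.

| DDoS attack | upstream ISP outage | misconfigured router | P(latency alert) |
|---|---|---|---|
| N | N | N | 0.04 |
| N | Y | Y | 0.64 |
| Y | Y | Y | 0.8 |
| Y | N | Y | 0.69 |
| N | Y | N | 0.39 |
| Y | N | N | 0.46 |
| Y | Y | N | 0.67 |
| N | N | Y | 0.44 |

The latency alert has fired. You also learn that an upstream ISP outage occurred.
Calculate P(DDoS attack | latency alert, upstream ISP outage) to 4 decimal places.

P(DDoS attack | latency alert, upstream ISP outage) ≈ 0.5602

Sum P(latency alert|·) weighted by the priors over the 4 (DDoS attack, misconfigured router) configurations:
  P(latency alert | upstream ISP outage) = 0.39*0.572*0.979 + 0.64*0.572*0.021 + 0.67*0.428*0.979 + 0.8*0.428*0.021
        = 0.218395 + 0.007688 + 0.280738 + 0.007190 = 0.514011
Configurations with DDoS attack contribute 0.287928, so
  P(DDoS attack | latency alert, upstream ISP outage) = 0.287928 / 0.514011 ≈ 0.5602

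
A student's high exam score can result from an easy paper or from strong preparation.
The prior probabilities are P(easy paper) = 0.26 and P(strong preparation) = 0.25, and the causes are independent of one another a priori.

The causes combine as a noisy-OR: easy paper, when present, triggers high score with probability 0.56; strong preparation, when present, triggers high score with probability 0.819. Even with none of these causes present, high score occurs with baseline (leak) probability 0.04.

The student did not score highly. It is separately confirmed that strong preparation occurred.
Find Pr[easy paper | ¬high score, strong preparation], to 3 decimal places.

Under noisy-OR, P(high score | causes) = 1 − (1−0.04)·∏(1−qᵢ) over the active causes.
By total probability over both values of easy paper:
  P(¬high score | strong preparation) = 0.17376×0.74 + 0.076454×0.26
        = 0.128582 + 0.019878 = 0.148460
Configurations with easy paper contribute 0.019878, so
  P(easy paper | ¬high score, strong preparation) = 0.019878 / 0.148460 ≈ 0.134

Pr[easy paper | ¬high score, strong preparation] ≈ 0.134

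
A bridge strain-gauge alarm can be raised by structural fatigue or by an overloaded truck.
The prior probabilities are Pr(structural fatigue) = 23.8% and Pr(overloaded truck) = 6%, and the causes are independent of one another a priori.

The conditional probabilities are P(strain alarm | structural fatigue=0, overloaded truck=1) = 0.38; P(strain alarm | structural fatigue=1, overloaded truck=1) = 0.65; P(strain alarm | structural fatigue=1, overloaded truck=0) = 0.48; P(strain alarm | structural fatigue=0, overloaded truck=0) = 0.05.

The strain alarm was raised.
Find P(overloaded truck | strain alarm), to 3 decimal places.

Weight on overloaded truck=true, given the evidence: 0.017374 + 0.009282 = 0.026656
The normalizing constant is 0.05×0.762×0.94 + 0.38×0.762×0.06 + 0.48×0.238×0.94 + 0.65×0.238×0.06 = 0.169856
P(overloaded truck | strain alarm) = 0.026656/0.169856 ≈ 0.157

P(overloaded truck | strain alarm) ≈ 0.157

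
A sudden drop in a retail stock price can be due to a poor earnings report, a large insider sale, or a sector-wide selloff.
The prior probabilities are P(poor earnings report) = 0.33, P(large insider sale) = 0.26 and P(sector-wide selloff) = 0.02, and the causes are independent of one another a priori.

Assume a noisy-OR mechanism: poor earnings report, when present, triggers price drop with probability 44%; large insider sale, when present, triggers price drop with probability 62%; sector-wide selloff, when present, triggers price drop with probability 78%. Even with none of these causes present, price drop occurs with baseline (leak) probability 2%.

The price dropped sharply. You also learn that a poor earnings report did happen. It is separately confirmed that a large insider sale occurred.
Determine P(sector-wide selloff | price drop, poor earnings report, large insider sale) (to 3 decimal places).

P(sector-wide selloff | price drop, poor earnings report, large insider sale) ≈ 0.024

Under noisy-OR, P(price drop | causes) = 1 − (1−0.02)·∏(1−qᵢ) over the active causes.
P(price drop | poor earnings report, large insider sale) = 0.791456*0.98 + 0.95412*0.02 = 0.775627 + 0.019082 = 0.794709
Restricting to configurations with sector-wide selloff present: 0.95412*0.02 = 0.019082.
P(sector-wide selloff | price drop, poor earnings report, large insider sale) = 0.019082 / 0.794709 ≈ 0.024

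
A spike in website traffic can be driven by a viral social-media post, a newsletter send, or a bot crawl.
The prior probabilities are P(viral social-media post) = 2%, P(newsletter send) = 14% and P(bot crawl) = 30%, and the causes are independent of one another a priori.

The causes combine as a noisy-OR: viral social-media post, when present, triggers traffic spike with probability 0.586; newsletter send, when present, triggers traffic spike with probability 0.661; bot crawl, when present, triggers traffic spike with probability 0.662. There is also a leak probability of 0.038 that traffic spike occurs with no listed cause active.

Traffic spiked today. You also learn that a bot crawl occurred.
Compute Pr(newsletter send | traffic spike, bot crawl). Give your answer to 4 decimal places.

Under noisy-OR, P(traffic spike | causes) = 1 − (1−0.038)·∏(1−qᵢ) over the active causes.
P(traffic spike | bot crawl) = 0.674844·0.98·0.86 + 0.889772·0.98·0.14 + 0.865385·0.02·0.86 + 0.954366·0.02·0.14 = 0.568759 + 0.122077 + 0.014885 + 0.002672 = 0.708393
Restricting to configurations with newsletter send present: 0.122077 + 0.002672 = 0.124749.
P(newsletter send | traffic spike, bot crawl) = 0.124749 / 0.708393 ≈ 0.1761

Pr(newsletter send | traffic spike, bot crawl) ≈ 0.1761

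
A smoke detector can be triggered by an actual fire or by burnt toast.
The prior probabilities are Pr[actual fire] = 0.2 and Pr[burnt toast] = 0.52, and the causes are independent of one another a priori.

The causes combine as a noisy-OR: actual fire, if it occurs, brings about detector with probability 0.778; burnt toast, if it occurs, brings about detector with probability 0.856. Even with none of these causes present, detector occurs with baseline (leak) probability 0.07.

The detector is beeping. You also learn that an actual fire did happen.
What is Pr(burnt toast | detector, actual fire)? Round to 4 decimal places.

Under noisy-OR, P(detector | causes) = 1 − (1−0.07)·∏(1−qᵢ) over the active causes.
Weight on burnt toast=true, given the evidence: 0.97027*0.52 = 0.504540
The normalizing constant is 0.79354*0.48 + 0.97027*0.52 = 0.885439
P(burnt toast | detector, actual fire) = 0.504540/0.885439 ≈ 0.5698

Pr(burnt toast | detector, actual fire) ≈ 0.5698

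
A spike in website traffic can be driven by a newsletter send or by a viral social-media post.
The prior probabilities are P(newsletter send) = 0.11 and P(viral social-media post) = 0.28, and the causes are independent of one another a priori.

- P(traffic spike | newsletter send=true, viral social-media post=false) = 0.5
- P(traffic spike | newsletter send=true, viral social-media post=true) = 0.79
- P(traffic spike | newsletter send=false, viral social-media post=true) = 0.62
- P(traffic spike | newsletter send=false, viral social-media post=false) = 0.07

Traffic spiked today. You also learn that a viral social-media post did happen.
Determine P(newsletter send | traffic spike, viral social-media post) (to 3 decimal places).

P(traffic spike | viral social-media post) = 0.62*0.89 + 0.79*0.11 = 0.551800 + 0.086900 = 0.638700
The newsletter send-present share is 0.79*0.11 = 0.086900.
So P(newsletter send | traffic spike, viral social-media post) = 0.086900/0.638700 ≈ 0.136.

P(newsletter send | traffic spike, viral social-media post) ≈ 0.136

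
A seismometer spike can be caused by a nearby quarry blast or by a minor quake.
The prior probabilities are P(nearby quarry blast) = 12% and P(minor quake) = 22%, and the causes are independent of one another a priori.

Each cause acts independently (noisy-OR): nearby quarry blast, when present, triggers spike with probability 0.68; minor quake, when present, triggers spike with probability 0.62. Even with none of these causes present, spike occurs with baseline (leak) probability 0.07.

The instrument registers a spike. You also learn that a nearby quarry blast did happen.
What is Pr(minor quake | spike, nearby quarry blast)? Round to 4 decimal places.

Under noisy-OR, P(spike | causes) = 1 − (1−0.07)·∏(1−qᵢ) over the active causes.
Numerator (weight on configurations with minor quake): 0.886912·0.22 = 0.195121
Normalizer over all consistent configurations: 0.7024·0.78 + 0.886912·0.22 = 0.742993
Posterior = 0.195121 / 0.742993 ≈ 0.2626

Pr(minor quake | spike, nearby quarry blast) ≈ 0.2626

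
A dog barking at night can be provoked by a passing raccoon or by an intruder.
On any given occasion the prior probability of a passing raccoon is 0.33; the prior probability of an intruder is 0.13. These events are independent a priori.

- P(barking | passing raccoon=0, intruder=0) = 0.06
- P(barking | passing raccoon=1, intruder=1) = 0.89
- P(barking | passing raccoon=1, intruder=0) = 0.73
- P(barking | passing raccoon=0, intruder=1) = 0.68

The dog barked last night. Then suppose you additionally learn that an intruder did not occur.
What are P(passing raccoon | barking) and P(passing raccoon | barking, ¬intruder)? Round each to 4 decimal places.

By total probability over the 4 (passing raccoon, intruder) configurations:
  P(barking) = 0.06·0.67·0.87 + 0.68·0.67·0.13 + 0.73·0.33·0.87 + 0.89·0.33·0.13
        = 0.034974 + 0.059228 + 0.209583 + 0.038181 = 0.341966
Keeping only the passing raccoon-present terms gives 0.247764, so
  P(passing raccoon | barking) = 0.247764 / 0.341966 ≈ 0.7245

Now also conditioning on intruder≠true:
Weight on passing raccoon=true, given the evidence: 0.73×0.33 = 0.240900
The normalizing constant is 0.06×0.67 + 0.73×0.33 = 0.281100
Posterior = 0.240900 / 0.281100 ≈ 0.8570

P(passing raccoon | barking) ≈ 0.7245; P(passing raccoon | barking, ¬intruder) ≈ 0.8570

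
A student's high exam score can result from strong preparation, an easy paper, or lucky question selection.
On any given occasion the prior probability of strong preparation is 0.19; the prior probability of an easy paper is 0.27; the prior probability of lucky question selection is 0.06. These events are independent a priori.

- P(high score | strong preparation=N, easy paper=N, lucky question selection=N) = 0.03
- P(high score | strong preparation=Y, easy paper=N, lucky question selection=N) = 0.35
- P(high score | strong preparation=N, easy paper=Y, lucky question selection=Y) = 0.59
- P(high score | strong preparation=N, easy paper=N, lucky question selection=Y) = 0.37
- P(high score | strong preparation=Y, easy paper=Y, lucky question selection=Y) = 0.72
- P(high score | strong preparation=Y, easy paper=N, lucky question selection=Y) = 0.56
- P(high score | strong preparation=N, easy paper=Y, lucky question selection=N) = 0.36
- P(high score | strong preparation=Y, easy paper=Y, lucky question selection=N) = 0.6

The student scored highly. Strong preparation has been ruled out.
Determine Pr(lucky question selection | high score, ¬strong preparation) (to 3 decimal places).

Pr(lucky question selection | high score, ¬strong preparation) ≈ 0.187

P(high score | ¬strong preparation) = 0.03*0.73*0.94 + 0.37*0.73*0.06 + 0.36*0.27*0.94 + 0.59*0.27*0.06 = 0.020586 + 0.016206 + 0.091368 + 0.009558 = 0.137718
The lucky question selection-present share is 0.016206 + 0.009558 = 0.025764.
Hence the posterior is 0.025764/0.137718 ≈ 0.187.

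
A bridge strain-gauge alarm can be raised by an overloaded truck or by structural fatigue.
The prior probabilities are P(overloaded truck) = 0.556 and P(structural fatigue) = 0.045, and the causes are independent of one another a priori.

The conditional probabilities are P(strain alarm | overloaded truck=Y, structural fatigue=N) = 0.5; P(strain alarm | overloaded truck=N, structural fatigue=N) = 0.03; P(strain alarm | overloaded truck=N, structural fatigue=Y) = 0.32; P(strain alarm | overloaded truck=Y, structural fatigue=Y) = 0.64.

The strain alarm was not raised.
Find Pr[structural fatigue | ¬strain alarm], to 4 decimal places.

P(¬strain alarm) = 0.97*0.444*0.955 + 0.68*0.444*0.045 + 0.5*0.556*0.955 + 0.36*0.556*0.045 = 0.411299 + 0.013586 + 0.265490 + 0.009007 = 0.699382
Restricting to configurations with structural fatigue present: 0.013586 + 0.009007 = 0.022593.
P(structural fatigue | ¬strain alarm) = 0.022593 / 0.699382 ≈ 0.0323

Pr[structural fatigue | ¬strain alarm] ≈ 0.0323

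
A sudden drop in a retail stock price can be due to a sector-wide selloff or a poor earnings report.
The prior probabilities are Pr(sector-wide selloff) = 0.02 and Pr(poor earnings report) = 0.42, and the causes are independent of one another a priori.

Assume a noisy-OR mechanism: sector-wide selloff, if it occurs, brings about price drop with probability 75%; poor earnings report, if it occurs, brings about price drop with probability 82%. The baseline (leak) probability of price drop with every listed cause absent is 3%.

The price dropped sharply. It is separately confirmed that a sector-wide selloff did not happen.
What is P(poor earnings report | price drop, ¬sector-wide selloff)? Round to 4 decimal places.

Under noisy-OR, P(price drop | causes) = 1 − (1−0.03)·∏(1−qᵢ) over the active causes.
By total probability over both values of poor earnings report:
  P(price drop | ¬sector-wide selloff) = 0.03·0.58 + 0.8254·0.42
        = 0.017400 + 0.346668 = 0.364068
Keeping only the poor earnings report-present terms gives 0.346668, so
  P(poor earnings report | price drop, ¬sector-wide selloff) = 0.346668 / 0.364068 ≈ 0.9522

P(poor earnings report | price drop, ¬sector-wide selloff) ≈ 0.9522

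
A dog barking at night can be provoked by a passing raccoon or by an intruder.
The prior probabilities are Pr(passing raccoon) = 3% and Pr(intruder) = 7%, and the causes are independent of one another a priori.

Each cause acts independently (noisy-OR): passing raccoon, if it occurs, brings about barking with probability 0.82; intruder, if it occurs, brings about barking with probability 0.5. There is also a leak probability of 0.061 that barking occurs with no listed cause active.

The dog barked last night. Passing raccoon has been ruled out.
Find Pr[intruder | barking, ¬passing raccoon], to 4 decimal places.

Pr[intruder | barking, ¬passing raccoon] ≈ 0.3956

Under noisy-OR, P(barking | causes) = 1 − (1−0.061)·∏(1−qᵢ) over the active causes.
Enumerate both values of intruder and weight by the priors:
  P(barking | ¬passing raccoon) = 0.061·0.93 + 0.5305·0.07
        = 0.056730 + 0.037135 = 0.093865
Configurations with intruder contribute 0.037135, so
  P(intruder | barking, ¬passing raccoon) = 0.037135 / 0.093865 ≈ 0.3956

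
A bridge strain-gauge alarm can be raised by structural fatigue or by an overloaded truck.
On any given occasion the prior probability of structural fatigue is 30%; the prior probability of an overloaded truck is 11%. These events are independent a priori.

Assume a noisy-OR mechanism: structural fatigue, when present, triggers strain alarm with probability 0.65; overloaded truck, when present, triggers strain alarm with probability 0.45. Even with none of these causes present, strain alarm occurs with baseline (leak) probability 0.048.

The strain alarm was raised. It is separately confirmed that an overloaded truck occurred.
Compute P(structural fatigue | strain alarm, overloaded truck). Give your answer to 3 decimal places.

Under noisy-OR, P(strain alarm | causes) = 1 − (1−0.048)·∏(1−qᵢ) over the active causes.
P(strain alarm | overloaded truck) = 0.4764×0.7 + 0.81674×0.3 = 0.333480 + 0.245022 = 0.578502
The structural fatigue-present share is 0.81674×0.3 = 0.245022.
P(structural fatigue | strain alarm, overloaded truck) = 0.245022 / 0.578502 ≈ 0.424

P(structural fatigue | strain alarm, overloaded truck) ≈ 0.424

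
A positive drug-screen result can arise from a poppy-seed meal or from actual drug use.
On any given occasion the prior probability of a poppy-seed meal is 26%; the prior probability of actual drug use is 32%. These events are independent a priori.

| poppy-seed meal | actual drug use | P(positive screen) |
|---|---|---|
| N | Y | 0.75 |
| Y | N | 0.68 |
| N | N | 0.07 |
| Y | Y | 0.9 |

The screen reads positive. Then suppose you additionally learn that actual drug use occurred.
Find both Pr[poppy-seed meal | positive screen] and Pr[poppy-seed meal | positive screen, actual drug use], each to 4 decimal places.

Weight on poppy-seed meal=true, given the evidence: 0.120224 + 0.074880 = 0.195104
The normalizing constant is 0.07*0.74*0.68 + 0.75*0.74*0.32 + 0.68*0.26*0.68 + 0.9*0.26*0.32 = 0.407928
P(poppy-seed meal | positive screen) = 0.195104/0.407928 ≈ 0.4783

Now condition on the additional information:
For the numerator, keep only poppy-seed meal=true terms: 0.9*0.26 = 0.234000
The normalizing constant is 0.75*0.74 + 0.9*0.26 = 0.789000
P(poppy-seed meal | positive screen, actual drug use) = 0.234000/0.789000 ≈ 0.2966

Pr[poppy-seed meal | positive screen] ≈ 0.4783; Pr[poppy-seed meal | positive screen, actual drug use] ≈ 0.2966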